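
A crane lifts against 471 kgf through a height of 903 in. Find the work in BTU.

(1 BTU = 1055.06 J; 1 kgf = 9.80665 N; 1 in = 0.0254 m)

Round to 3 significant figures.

100 BTU

471 kgf × 9.80665 = 4618.93 N
903 in × 0.0254 = 22.9362 m
W = F × d = 4618.93 N × 22.9362 m = 105941 J
105941 J ÷ (1055.06 J/BTU) = 100.412 BTU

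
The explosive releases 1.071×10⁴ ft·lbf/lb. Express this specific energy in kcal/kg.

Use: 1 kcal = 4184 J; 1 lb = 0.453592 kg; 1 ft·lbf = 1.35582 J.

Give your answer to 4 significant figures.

7.651 kcal/kg

1.071×10⁴ ft·lbf/lb × 1.35582 J/ft·lbf ÷ 0.453592 kg/lb = 32013 J/kg
32013 J/kg ÷ 4184 J/kcal = 7.65129 kcal/kg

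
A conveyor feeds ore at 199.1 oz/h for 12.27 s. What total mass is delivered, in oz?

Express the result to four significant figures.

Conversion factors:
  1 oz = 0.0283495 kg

0.6786 oz

199.1 oz/h → 0.00156788 kg/s
m = ṁ × t = 0.00156788 × 12.27 = 0.0192379 kg
In oz: 0.0192379 / 0.0283495 = 0.678598 oz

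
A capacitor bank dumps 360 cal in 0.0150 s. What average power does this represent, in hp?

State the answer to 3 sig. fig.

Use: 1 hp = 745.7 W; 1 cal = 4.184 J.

360 cal × 4.184 → 1506.24 J
P = E / t = 1506.24 J / 0.015 s = 100416 W
100416 W ÷ (745.7 W/hp) = 134.66 hp

135 hp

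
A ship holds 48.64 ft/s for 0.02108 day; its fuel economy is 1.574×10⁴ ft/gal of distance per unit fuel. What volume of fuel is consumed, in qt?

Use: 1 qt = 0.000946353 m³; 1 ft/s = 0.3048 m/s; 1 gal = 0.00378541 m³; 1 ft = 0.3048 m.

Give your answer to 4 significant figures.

48.64 ft/s → 14.8255 m/s
0.02108 day → 1821.31 s
d = v × t = 14.8255 × 1821.31 = 27001.8 m
1.574×10⁴ ft/gal → 1.26738×10⁶ m/m³
V = d / (distance per unit fuel) = 27001.8 / 1.26738×10⁶ = 0.0213052 m³
In qt: 0.0213052 / 0.000946353 = 22.513 qt

22.51 qt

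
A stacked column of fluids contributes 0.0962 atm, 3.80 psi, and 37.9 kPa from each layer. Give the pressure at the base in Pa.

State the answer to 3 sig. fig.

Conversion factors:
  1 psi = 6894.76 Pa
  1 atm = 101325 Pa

0.0962 atm × 101325 → 9747.46 Pa
3.80 psi × 6894.76 → 26200.1 Pa
37.9 kPa × 1000 → 37900 Pa
Total: 9747.46 + 26200.1 + 37900 = 73847.6 Pa

7.38×10⁴ Pa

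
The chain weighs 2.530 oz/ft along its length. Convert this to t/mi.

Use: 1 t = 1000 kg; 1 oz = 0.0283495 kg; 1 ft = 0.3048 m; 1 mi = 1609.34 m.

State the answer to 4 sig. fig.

0.3787 t/mi

2.530 oz/ft × 0.0283495 kg/oz ÷ 0.3048 m/ft = 0.235316 kg/m
0.235316 kg/m ÷ 1000 kg/t × 1609.34 m/mi = 0.378703 t/mi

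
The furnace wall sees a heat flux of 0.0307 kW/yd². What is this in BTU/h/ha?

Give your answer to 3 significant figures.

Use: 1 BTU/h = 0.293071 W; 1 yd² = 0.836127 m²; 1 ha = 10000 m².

1.25×10⁶ BTU/h/ha

0.0307 kW/yd² × 1000 W/kW ÷ 0.836127 m²/yd² = 36.7169 W/m²
36.7169 W/m² ÷ 0.293071 W/BTU/h × 10000 m²/ha = 1.25283×10⁶ BTU/h/ha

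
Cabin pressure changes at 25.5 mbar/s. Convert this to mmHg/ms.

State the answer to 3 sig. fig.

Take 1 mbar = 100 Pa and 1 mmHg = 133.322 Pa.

25.5 mbar/s × 100 Pa/mbar = 2550 Pa/s
2550 Pa/s ÷ 133.322 Pa/mmHg × 0.001 s/ms = 0.0191266 mmHg/ms

0.0191 mmHg/ms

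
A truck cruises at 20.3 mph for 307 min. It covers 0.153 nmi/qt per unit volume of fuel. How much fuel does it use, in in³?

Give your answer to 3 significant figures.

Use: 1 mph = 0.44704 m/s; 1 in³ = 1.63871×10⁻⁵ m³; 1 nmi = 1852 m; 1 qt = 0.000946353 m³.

20.3 mph → 9.07491 m/s
307 min → 18420 s
d = v × t = 9.07491 × 18420 = 167160 m
0.153 nmi/qt → 299419 m/m³
V = d / (distance per unit fuel) = 167160 / 299419 = 0.558281 m³
In in³: 0.558281 / 1.63871×10⁻⁵ = 34068.3 in³

3.41×10⁴ in³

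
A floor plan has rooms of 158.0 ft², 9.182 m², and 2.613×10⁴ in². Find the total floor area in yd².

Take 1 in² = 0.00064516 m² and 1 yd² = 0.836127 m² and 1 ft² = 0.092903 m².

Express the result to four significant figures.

158.0 ft² × 0.092903 = 14.6787 m²
9.182 m² (already m²)
2.613×10⁴ in² × 0.00064516 = 16.858 m²
Combined: 14.6787 + 9.182 + 16.858 = 40.7187 m²
In yd²: 40.7187 / 0.836127 = 48.6992 yd²

48.70 yd²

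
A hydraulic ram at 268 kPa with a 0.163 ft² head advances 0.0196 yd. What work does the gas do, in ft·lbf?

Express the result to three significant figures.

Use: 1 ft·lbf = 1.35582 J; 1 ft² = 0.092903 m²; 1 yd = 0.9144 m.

53.6 ft·lbf

268 kPa → 268000 Pa
0.163 ft² → 0.0151432 m²
F = P × A = 268000 × 0.0151432 = 4058.38 N
0.0196 yd → 0.0179222 m
W = F × d = 4058.38 × 0.0179222 = 72.7351 J
In ft·lbf: 72.7351 / 1.35582 = 53.6466 ft·lbf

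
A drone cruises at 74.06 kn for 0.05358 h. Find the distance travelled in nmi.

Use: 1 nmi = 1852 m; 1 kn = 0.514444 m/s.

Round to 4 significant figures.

74.06 kn × 0.514444 = 38.0997 m/s
0.05358 h × 3600 = 192.888 s
d = v × t = 38.0997 m/s × 192.888 s = 7348.97 m
7348.97 m ÷ (1852 m/nmi) = 3.96813 nmi

3.968 nmi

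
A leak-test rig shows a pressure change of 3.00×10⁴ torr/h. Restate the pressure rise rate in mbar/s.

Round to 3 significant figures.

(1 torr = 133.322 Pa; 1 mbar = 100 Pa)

11.1 mbar/s

3.00×10⁴ torr/h × 133.322 Pa/torr ÷ 3600 s/h = 1111.02 Pa/s
1111.02 Pa/s ÷ 100 Pa/mbar = 11.1102 mbar/s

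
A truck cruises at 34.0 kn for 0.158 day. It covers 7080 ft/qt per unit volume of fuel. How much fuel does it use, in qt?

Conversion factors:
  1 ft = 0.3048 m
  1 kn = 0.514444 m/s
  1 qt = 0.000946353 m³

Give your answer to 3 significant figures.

34.0 kn → 17.4911 m/s
0.158 day → 13651.2 s
d = v × t = 17.4911 × 13651.2 = 238775 m
7080 ft/qt → 2.28032×10⁶ m/m³
V = d / (distance per unit fuel) = 238775 / 2.28032×10⁶ = 0.104711 m³
In qt: 0.104711 / 0.000946353 = 110.647 qt

111 qt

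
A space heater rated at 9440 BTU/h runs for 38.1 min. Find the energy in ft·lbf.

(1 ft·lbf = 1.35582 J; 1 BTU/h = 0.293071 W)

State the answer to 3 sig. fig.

9440 BTU/h × 0.293071 = 2766.59 W
38.1 min × 60 = 2286 s
E = P × t = 2766.59 W × 2286 s = 6.32442×10⁶ J
6.32442×10⁶ J ÷ (1.35582 J/ft·lbf) = 4.66465×10⁶ ft·lbf

4.66×10⁶ ft·lbf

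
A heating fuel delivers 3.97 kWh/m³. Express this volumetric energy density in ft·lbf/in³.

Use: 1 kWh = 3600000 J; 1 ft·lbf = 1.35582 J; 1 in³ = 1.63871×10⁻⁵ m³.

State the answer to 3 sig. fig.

173 ft·lbf/in³

3.97 kWh/m³ × 3600000 J/kWh = 1.4292×10⁷ J/m³
1.4292×10⁷ J/m³ ÷ 1.35582 J/ft·lbf × 1.63871×10⁻⁵ m³/in³ = 172.74 ft·lbf/in³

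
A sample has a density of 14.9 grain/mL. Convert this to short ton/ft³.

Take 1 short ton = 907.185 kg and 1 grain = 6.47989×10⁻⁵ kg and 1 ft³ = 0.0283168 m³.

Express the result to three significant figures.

14.9 grain/mL × 6.47989×10⁻⁵ kg/grain ÷ 10⁻⁶ m³/mL = 965.504 kg/m³
965.504 kg/m³ ÷ 907.185 kg/short ton × 0.0283168 m³/ft³ = 0.0301372 short ton/ft³

0.0301 short ton/ft³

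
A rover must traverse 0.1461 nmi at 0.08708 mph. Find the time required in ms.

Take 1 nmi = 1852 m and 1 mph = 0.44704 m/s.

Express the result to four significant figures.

6.951×10⁶ ms

0.1461 nmi × 1852 → 270.577 m
0.08708 mph × 0.44704 → 0.0389282 m/s
t = d / v = 270.577 m / 0.0389282 m/s = 6950.67 s
6950.67 s ÷ (0.001 s/ms) = 6.95067×10⁶ ms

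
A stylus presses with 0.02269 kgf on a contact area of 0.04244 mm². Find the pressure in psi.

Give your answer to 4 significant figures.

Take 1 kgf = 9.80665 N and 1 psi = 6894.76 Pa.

760.4 psi

0.02269 kgf × 9.80665 → 0.222513 N
0.04244 mm² × 10⁻⁶ → 4.244×10⁻⁸ m²
P = F / A = 0.222513 N / 4.244×10⁻⁸ m² = 5.243×10⁶ Pa
5.243×10⁶ Pa ÷ (6894.76 Pa/psi) = 760.433 psi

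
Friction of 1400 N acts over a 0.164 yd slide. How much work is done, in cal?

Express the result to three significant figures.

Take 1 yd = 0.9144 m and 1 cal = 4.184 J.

50.2 cal

0.164 yd × 0.9144 → 0.149962 m
W = F × d = 1400 N × 0.149962 m = 209.947 J
209.947 J ÷ (4.184 J/cal) = 50.1785 cal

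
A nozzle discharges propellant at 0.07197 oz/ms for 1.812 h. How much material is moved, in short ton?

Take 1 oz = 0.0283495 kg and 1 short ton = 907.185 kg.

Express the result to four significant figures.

14.67 short ton

0.07197 oz/ms → 2.04031 kg/s
1.812 h → 6523.2 s
m = ṁ × t = 2.04031 × 6523.2 = 13309.4 kg
In short ton: 13309.4 / 907.185 = 14.6711 short ton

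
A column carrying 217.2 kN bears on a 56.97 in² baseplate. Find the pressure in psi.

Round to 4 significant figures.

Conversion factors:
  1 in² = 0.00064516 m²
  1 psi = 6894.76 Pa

857.1 psi

217.2 kN × 1000 = 217200 N
56.97 in² × 0.00064516 = 0.0367548 m²
P = F / A = 217200 N / 0.0367548 m² = 5.90943×10⁶ Pa
5.90943×10⁶ Pa ÷ (6894.76 Pa/psi) = 857.09 psi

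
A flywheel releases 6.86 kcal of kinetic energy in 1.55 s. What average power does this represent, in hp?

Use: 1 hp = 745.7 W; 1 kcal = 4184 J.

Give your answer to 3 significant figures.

6.86 kcal × 4184 = 28702.2 J
P = E / t = 28702.2 J / 1.55 s = 18517.5 W
18517.5 W ÷ (745.7 W/hp) = 24.8324 hp

24.8 hp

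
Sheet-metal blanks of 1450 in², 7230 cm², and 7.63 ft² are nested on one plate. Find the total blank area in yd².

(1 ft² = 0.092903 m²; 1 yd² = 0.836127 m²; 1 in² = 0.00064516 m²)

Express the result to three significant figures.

2.83 yd²

1450 in² × 0.00064516 = 0.935482 m²
7230 cm² × 0.0001 = 0.723 m²
7.63 ft² × 0.092903 = 0.70885 m²
Total: 0.935482 + 0.723 + 0.70885 = 2.36733 m²
In yd²: 2.36733 / 0.836127 = 2.8313 yd²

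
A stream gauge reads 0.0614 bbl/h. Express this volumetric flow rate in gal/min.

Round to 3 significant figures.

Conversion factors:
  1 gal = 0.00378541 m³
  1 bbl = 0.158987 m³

0.0614 bbl/h × 0.158987 m³/bbl ÷ 3600 s/h = 2.71161×10⁻⁶ m³/s
2.71161×10⁻⁶ m³/s ÷ 0.00378541 m³/gal × 60 s/min = 0.0429799 gal/min

0.0430 gal/min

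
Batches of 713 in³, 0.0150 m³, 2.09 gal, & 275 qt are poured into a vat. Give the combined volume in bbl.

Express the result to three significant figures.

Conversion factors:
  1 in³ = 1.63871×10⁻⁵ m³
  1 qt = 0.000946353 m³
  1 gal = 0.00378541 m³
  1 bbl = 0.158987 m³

713 in³ × 1.63871×10⁻⁵ = 0.011684 m³
0.0150 m³ (already m³)
2.09 gal × 0.00378541 = 0.00791151 m³
275 qt × 0.000946353 = 0.260247 m³
Combined: 0.011684 + 0.015 + 0.00791151 + 0.260247 = 0.294843 m³
In bbl: 0.294843 / 0.158987 = 1.85451 bbl

1.85 bbl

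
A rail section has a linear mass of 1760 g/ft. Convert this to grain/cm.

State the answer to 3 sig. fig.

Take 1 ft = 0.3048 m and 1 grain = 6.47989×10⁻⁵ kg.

891 grain/cm

1760 g/ft × 0.001 kg/g ÷ 0.3048 m/ft = 5.77428 kg/m
5.77428 kg/m ÷ 6.47989×10⁻⁵ kg/grain × 0.01 m/cm = 891.108 grain/cm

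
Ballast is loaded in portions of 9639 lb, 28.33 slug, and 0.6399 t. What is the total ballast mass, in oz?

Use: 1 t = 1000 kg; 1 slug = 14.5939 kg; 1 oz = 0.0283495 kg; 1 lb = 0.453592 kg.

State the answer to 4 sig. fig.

9639 lb × 0.453592 = 4372.17 kg
28.33 slug × 14.5939 = 413.445 kg
0.6399 t × 1000 = 639.9 kg
Total: 4372.17 + 413.445 + 639.9 = 5425.52 kg
In oz: 5425.52 / 0.0283495 = 191380 oz

1.914×10⁵ oz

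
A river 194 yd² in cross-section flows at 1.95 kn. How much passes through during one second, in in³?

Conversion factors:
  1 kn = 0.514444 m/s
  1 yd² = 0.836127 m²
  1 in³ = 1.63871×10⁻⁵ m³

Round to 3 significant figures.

9.93×10⁶ in³

1.95 kn × 0.514444 = 1.00317 m/s
194 yd² × 0.836127 = 162.209 m²
V = v × A × t = 1.00317 m/s × 162.209 m² × 1 s = 162.723 m³
162.723 m³ ÷ (1.63871×10⁻⁵ m³/in³) = 9.92994×10⁶ in³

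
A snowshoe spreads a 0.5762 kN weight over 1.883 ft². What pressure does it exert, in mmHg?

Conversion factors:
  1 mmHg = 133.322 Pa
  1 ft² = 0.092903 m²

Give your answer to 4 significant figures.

24.71 mmHg

0.5762 kN × 1000 → 576.2 N
1.883 ft² × 0.092903 → 0.174936 m²
P = F / A = 576.2 N / 0.174936 m² = 3293.78 Pa
3293.78 Pa ÷ (133.322 Pa/mmHg) = 24.7054 mmHg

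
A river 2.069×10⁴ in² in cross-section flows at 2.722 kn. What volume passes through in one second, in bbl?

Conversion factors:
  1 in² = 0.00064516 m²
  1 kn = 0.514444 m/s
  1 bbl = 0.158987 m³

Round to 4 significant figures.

2.722 kn × 0.514444 → 1.40032 m/s
2.069×10⁴ in² × 0.00064516 → 13.3484 m²
V = v × A × t = 1.40032 m/s × 13.3484 m² × 1 s = 18.692 m³
18.692 m³ ÷ (0.158987 m³/bbl) = 117.569 bbl

117.6 bbl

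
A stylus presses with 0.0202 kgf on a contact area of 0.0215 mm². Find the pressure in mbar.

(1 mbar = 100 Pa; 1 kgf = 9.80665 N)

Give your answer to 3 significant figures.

0.0202 kgf × 9.80665 = 0.198094 N
0.0215 mm² × 10⁻⁶ = 2.15×10⁻⁸ m²
P = F / A = 0.198094 N / 2.15×10⁻⁸ m² = 9.21367×10⁶ Pa
9.21367×10⁶ Pa ÷ (100 Pa/mbar) = 92136.7 mbar

9.21×10⁴ mbar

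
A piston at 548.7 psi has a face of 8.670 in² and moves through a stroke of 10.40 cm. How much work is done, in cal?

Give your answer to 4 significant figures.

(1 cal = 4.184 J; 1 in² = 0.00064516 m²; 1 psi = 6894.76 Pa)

526.0 cal

548.7 psi → 3.78315×10⁶ Pa
8.670 in² → 0.00559354 m²
F = P × A = 3.78315×10⁶ × 0.00559354 = 21161.2 N
10.40 cm → 0.104 m
W = F × d = 21161.2 × 0.104 = 2200.76 J
In cal: 2200.76 / 4.184 = 525.994 cal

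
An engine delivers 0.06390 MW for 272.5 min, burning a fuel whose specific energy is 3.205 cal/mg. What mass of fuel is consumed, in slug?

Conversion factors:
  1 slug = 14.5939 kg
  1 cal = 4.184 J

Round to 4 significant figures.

5.339 slug

0.06390 MW → 63900 W
272.5 min → 16350 s
E = P × t = 63900 × 16350 = 1.04476×10⁹ J
3.205 cal/mg → 1.34097×10⁷ J/kg
m = E / e_s = 1.04476×10⁹ / 1.34097×10⁷ = 77.9108 kg
In slug: 77.9108 / 14.5939 = 5.33859 slug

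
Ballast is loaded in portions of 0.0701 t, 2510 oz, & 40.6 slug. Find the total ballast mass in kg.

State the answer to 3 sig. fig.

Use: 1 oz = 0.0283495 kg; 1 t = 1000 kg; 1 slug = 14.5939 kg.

734 kg

0.0701 t × 1000 → 70.1 kg
2510 oz × 0.0283495 → 71.1572 kg
40.6 slug × 14.5939 → 592.512 kg
Combined: 70.1 + 71.1572 + 592.512 = 733.769 kg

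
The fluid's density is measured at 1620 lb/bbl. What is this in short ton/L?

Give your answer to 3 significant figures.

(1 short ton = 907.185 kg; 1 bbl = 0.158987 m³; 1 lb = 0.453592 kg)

0.00509 short ton/L

1620 lb/bbl × 0.453592 kg/lb ÷ 0.158987 m³/bbl = 4621.88 kg/m³
4621.88 kg/m³ ÷ 907.185 kg/short ton × 0.001 m³/L = 0.00509475 short ton/L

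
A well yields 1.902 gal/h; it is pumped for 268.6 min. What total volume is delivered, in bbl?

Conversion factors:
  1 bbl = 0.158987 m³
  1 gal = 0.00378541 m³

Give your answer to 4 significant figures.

0.2027 bbl

1.902 gal/h → 1.99996×10⁻⁶ m³/s
268.6 min → 16116 s
V = Q × t = 1.99996×10⁻⁶ × 16116 = 0.0322314 m³
In bbl: 0.0322314 / 0.158987 = 0.20273 bbl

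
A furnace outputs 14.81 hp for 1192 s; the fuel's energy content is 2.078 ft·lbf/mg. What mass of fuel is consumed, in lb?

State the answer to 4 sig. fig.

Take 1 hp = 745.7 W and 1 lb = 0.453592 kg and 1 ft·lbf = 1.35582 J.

14.81 hp → 11043.8 W
E = P × t = 11043.8 × 1192 = 1.31642×10⁷ J
2.078 ft·lbf/mg → 2.81739×10⁶ J/kg
m = E / e_s = 1.31642×10⁷ / 2.81739×10⁶ = 4.67248 kg
In lb: 4.67248 / 0.453592 = 10.3011 lb

10.30 lb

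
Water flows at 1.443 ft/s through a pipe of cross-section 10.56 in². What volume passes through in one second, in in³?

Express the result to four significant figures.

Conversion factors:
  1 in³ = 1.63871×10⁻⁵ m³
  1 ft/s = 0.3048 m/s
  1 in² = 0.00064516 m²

182.9 in³

1.443 ft/s × 0.3048 → 0.439826 m/s
10.56 in² × 0.00064516 → 0.00681289 m²
V = v × A × t = 0.439826 m/s × 0.00681289 m² × 1 s = 0.00299649 m³
0.00299649 m³ ÷ (1.63871×10⁻⁵ m³/in³) = 182.857 in³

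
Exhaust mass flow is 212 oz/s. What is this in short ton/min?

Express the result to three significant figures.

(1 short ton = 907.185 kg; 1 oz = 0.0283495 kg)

0.397 short ton/min

212 oz/s × 0.0283495 kg/oz = 6.01009 kg/s
6.01009 kg/s ÷ 907.185 kg/short ton × 60 s/min = 0.397499 short ton/min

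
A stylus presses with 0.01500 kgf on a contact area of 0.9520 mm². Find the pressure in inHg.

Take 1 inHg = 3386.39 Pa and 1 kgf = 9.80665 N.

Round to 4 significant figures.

45.63 inHg

0.01500 kgf × 9.80665 = 0.1471 N
0.9520 mm² × 10⁻⁶ = 9.52×10⁻⁷ m²
P = F / A = 0.1471 N / 9.52×10⁻⁷ m² = 154517 Pa
154517 Pa ÷ (3386.39 Pa/inHg) = 45.6288 inHg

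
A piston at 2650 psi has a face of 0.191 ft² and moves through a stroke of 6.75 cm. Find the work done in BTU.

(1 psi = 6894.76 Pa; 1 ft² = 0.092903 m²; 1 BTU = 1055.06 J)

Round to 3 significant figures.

20.7 BTU

2650 psi → 1.82711×10⁷ Pa
0.191 ft² → 0.0177445 m²
F = P × A = 1.82711×10⁷ × 0.0177445 = 324212 N
6.75 cm → 0.0675 m
W = F × d = 324212 × 0.0675 = 21884.3 J
In BTU: 21884.3 / 1055.06 = 20.7422 BTU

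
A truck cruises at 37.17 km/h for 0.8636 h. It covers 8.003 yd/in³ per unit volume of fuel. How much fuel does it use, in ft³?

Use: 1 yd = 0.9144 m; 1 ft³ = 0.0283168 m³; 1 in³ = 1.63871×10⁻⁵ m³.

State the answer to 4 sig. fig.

2.538 ft³

37.17 km/h → 10.325 m/s
0.8636 h → 3108.96 s
d = v × t = 10.325 × 3108.96 = 32100 m
8.003 yd/in³ → 446567 m/m³
V = d / (distance per unit fuel) = 32100 / 446567 = 0.0718817 m³
In ft³: 0.0718817 / 0.0283168 = 2.53848 ft³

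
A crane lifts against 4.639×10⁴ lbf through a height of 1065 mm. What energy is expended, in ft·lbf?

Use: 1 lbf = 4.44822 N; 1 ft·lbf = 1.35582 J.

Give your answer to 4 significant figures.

4.639×10⁴ lbf × 4.44822 → 206353 N
1065 mm × 0.001 → 1.065 m
W = F × d = 206353 N × 1.065 m = 219766 J
219766 J ÷ (1.35582 J/ft·lbf) = 162091 ft·lbf

1.621×10⁵ ft·lbf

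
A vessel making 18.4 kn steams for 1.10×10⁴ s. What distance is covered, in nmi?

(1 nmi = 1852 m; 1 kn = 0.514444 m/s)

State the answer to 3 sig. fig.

56.2 nmi

18.4 kn × 0.514444 → 9.46577 m/s
d = v × t = 9.46577 m/s × 11000 s = 104123 m
104123 m ÷ (1852 m/nmi) = 56.2219 nmi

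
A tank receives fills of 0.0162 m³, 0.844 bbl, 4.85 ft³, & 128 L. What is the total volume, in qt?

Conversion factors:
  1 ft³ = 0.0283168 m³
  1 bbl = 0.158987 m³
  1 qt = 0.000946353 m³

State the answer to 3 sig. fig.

439 qt

0.0162 m³ (already m³)
0.844 bbl × 0.158987 = 0.134185 m³
4.85 ft³ × 0.0283168 = 0.137336 m³
128 L × 0.001 = 0.128 m³
Sum: 0.0162 + 0.134185 + 0.137336 + 0.128 = 0.415721 m³
In qt: 0.415721 / 0.000946353 = 439.287 qt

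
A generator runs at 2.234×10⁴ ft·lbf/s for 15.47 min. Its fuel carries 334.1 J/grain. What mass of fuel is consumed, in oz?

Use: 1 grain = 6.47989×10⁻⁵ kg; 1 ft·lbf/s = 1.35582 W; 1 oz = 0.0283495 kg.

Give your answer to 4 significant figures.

2.234×10⁴ ft·lbf/s → 30289 W
15.47 min → 928.2 s
E = P × t = 30289 × 928.2 = 2.81142×10⁷ J
334.1 J/grain → 5.15595×10⁶ J/kg
m = E / e_s = 2.81142×10⁷ / 5.15595×10⁶ = 5.45277 kg
In oz: 5.45277 / 0.0283495 = 192.341 oz

192.3 oz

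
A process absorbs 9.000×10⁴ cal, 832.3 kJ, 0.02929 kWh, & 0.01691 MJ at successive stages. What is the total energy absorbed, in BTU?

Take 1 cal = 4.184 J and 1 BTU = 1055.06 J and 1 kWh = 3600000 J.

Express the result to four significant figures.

1262 BTU

9.000×10⁴ cal × 4.184 = 376560 J
832.3 kJ × 1000 = 832300 J
0.02929 kWh × 3600000 = 105444 J
0.01691 MJ × 1000000 = 16910 J
Combined: 376560 + 832300 + 105444 + 16910 = 1.33121×10⁶ J
In BTU: 1.33121×10⁶ / 1055.06 = 1261.74 BTU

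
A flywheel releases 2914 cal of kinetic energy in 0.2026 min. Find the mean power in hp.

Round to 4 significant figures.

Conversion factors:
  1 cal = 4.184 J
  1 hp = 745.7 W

2914 cal × 4.184 → 12192.2 J
0.2026 min × 60 → 12.156 s
P = E / t = 12192.2 J / 12.156 s = 1002.98 W
1002.98 W ÷ (745.7 W/hp) = 1.34502 hp

1.345 hp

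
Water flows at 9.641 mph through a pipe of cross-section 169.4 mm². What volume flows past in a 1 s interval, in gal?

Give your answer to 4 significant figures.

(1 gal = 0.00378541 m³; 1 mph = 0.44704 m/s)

0.1929 gal

9.641 mph × 0.44704 → 4.30991 m/s
169.4 mm² × 10⁻⁶ → 1.694×10⁻⁴ m²
V = v × A × t = 4.30991 m/s × 1.694×10⁻⁴ m² × 1 s = 7.30099×10⁻⁴ m³
7.30099×10⁻⁴ m³ ÷ (0.00378541 m³/gal) = 0.192872 gal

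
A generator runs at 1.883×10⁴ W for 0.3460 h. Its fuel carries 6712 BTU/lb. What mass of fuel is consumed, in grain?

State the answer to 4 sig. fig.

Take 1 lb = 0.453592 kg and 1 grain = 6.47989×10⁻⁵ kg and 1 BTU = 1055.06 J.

2.318×10⁴ grain

0.3460 h → 1245.6 s
E = P × t = 18830 × 1245.6 = 2.34546×10⁷ J
6712 BTU/lb → 1.56122×10⁷ J/kg
m = E / e_s = 2.34546×10⁷ / 1.56122×10⁷ = 1.50233 kg
In grain: 1.50233 / 6.47989×10⁻⁵ = 23184.5 grain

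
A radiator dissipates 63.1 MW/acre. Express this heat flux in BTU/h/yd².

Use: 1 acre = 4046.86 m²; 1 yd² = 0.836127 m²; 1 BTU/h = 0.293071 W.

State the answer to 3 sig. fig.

4.45×10⁴ BTU/h/yd²

63.1 MW/acre × 1000000 W/MW ÷ 4046.86 m²/acre = 15592.3 W/m²
15592.3 W/m² ÷ 0.293071 W/BTU/h × 0.836127 m²/yd² = 44484.6 BTU/h/yd²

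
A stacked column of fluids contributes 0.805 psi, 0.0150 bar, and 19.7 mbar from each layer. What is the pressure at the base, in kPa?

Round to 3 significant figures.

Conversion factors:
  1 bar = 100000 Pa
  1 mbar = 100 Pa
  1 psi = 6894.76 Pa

0.805 psi × 6894.76 → 5550.28 Pa
0.0150 bar × 100000 → 1500 Pa
19.7 mbar × 100 → 1970 Pa
Total: 5550.28 + 1500 + 1970 = 9020.28 Pa
In kPa: 9020.28 / 1000 = 9.02028 kPa

9.02 kPa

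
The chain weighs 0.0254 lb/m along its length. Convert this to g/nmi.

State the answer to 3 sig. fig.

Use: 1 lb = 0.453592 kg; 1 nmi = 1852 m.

0.0254 lb/m × 0.453592 kg/lb = 0.0115212 kg/m
0.0115212 kg/m ÷ 0.001 kg/g × 1852 m/nmi = 21337.3 g/nmi

2.13×10⁴ g/nmi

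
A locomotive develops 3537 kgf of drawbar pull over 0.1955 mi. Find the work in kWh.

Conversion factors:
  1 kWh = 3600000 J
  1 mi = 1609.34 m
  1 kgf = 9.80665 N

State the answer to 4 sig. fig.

3537 kgf × 9.80665 → 34686.1 N
0.1955 mi × 1609.34 → 314.626 m
W = F × d = 34686.1 N × 314.626 m = 1.09131×10⁷ J
1.09131×10⁷ J ÷ (3600000 J/kWh) = 3.03142 kWh

3.031 kWh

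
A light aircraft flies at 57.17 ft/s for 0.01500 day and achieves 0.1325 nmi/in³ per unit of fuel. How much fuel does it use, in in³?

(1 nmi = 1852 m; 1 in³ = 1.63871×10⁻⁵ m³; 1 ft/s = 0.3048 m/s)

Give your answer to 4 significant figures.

92.03 in³

57.17 ft/s → 17.4254 m/s
0.01500 day → 1296 s
d = v × t = 17.4254 × 1296 = 22583.3 m
0.1325 nmi/in³ → 1.49746×10⁷ m/m³
V = d / (distance per unit fuel) = 22583.3 / 1.49746×10⁷ = 0.00150811 m³
In in³: 0.00150811 / 1.63871×10⁻⁵ = 92.0303 in³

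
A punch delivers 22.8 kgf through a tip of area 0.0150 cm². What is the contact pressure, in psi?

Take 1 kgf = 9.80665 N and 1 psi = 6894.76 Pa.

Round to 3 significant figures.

22.8 kgf × 9.80665 = 223.592 N
0.0150 cm² × 0.0001 = 1.5×10⁻⁶ m²
P = F / A = 223.592 N / 1.5×10⁻⁶ m² = 1.49061×10⁸ Pa
1.49061×10⁸ Pa ÷ (6894.76 Pa/psi) = 21619.5 psi

2.16×10⁴ psi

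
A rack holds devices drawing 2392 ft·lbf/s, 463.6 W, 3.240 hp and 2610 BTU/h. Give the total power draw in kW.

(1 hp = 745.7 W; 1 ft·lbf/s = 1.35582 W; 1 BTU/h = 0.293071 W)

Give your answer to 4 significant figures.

6.888 kW

2392 ft·lbf/s × 1.35582 = 3243.12 W
463.6 W (already W)
3.240 hp × 745.7 = 2416.07 W
2610 BTU/h × 0.293071 = 764.915 W
Sum: 3243.12 + 463.6 + 2416.07 + 764.915 = 6887.7 W
In kW: 6887.7 / 1000 = 6.8877 kW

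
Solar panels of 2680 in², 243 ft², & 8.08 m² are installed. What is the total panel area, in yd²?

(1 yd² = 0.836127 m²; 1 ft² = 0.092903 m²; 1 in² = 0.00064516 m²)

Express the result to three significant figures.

38.7 yd²

2680 in² × 0.00064516 = 1.72903 m²
243 ft² × 0.092903 = 22.5754 m²
8.08 m² (already m²)
Combined: 1.72903 + 22.5754 + 8.08 = 32.3844 m²
In yd²: 32.3844 / 0.836127 = 38.7314 yd²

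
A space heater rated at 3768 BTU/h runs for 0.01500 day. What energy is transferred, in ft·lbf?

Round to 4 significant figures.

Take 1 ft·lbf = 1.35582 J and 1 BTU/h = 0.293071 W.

1.056×10⁶ ft·lbf

3768 BTU/h × 0.293071 = 1104.29 W
0.01500 day × 86400 = 1296 s
E = P × t = 1104.29 W × 1296 s = 1.43116×10⁶ J
1.43116×10⁶ J ÷ (1.35582 J/ft·lbf) = 1.05557×10⁶ ft·lbf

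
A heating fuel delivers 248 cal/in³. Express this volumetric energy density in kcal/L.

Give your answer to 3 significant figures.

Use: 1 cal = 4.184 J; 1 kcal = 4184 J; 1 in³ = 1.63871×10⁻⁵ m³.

248 cal/in³ × 4.184 J/cal ÷ 1.63871×10⁻⁵ m³/in³ = 6.33201×10⁷ J/m³
6.33201×10⁷ J/m³ ÷ 4184 J/kcal × 0.001 m³/L = 15.1339 kcal/L

15.1 kcal/L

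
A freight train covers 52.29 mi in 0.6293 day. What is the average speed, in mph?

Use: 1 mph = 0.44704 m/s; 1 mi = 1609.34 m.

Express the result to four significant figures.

3.462 mph

52.29 mi × 1609.34 = 84152.4 m
0.6293 day × 86400 = 54371.5 s
v = d / t = 84152.4 m / 54371.5 s = 1.54773 m/s
1.54773 m/s ÷ (0.44704 m/s/mph) = 3.46217 mph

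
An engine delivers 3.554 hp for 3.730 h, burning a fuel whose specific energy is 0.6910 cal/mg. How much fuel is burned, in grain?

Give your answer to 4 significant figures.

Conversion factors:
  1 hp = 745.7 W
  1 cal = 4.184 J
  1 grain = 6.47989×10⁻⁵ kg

3.554 hp → 2650.22 W
3.730 h → 13428 s
E = P × t = 2650.22 × 13428 = 3.55872×10⁷ J
0.6910 cal/mg → 2.89114×10⁶ J/kg
m = E / e_s = 3.55872×10⁷ / 2.89114×10⁶ = 12.3091 kg
In grain: 12.3091 / 6.47989×10⁻⁵ = 189958 grain

1.900×10⁵ grain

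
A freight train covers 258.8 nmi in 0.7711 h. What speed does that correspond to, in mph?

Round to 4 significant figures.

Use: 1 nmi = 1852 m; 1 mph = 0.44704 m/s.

386.2 mph

258.8 nmi × 1852 = 479298 m
0.7711 h × 3600 = 2775.96 s
v = d / t = 479298 m / 2775.96 s = 172.66 m/s
172.66 m/s ÷ (0.44704 m/s/mph) = 386.229 mph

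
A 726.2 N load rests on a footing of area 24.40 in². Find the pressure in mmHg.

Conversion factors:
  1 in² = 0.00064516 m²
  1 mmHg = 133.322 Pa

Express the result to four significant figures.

24.40 in² × 0.00064516 = 0.0157419 m²
P = F / A = 726.2 N / 0.0157419 m² = 46131.7 Pa
46131.7 Pa ÷ (133.322 Pa/mmHg) = 346.017 mmHg

346.0 mmHg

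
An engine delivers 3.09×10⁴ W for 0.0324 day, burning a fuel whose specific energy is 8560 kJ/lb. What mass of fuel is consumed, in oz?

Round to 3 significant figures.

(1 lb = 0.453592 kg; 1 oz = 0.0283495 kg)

0.0324 day → 2799.36 s
E = P × t = 30900 × 2799.36 = 8.65002×10⁷ J
8560 kJ/lb → 1.88716×10⁷ J/kg
m = E / e_s = 8.65002×10⁷ / 1.88716×10⁷ = 4.58362 kg
In oz: 4.58362 / 0.0283495 = 161.683 oz

162 oz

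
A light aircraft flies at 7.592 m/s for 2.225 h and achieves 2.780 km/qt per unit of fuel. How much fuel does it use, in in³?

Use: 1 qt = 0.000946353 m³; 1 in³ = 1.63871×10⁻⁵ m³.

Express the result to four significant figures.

1263 in³

2.225 h → 8010 s
d = v × t = 7.592 × 8010 = 60811.9 m
2.780 km/qt → 2.93759×10⁶ m/m³
V = d / (distance per unit fuel) = 60811.9 / 2.93759×10⁶ = 0.0207013 m³
In in³: 0.0207013 / 1.63871×10⁻⁵ = 1263.27 in³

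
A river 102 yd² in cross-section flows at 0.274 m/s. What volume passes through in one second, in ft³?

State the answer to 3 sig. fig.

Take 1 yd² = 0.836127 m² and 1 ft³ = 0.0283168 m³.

825 ft³

102 yd² × 0.836127 = 85.285 m²
V = v × A × t = 0.274 m/s × 85.285 m² × 1 s = 23.3681 m³
23.3681 m³ ÷ (0.0283168 m³/ft³) = 825.238 ft³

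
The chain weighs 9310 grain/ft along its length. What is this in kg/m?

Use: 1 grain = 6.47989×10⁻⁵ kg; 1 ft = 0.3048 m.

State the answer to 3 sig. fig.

9310 grain/ft × 6.47989×10⁻⁵ kg/grain ÷ 0.3048 m/ft = 1.97926 kg/m
1.97926 kg/m  = 1.97926 kg/m

1.98 kg/m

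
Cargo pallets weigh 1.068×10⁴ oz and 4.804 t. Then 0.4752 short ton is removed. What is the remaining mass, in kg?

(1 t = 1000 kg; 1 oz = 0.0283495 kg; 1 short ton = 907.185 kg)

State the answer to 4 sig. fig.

4676 kg

1.068×10⁴ oz × 0.0283495 = 302.773 kg
4.804 t × 1000 = 4804 kg
0.4752 short ton × 907.185 = 431.094 kg
Net: 302.773 + 4804 − 431.094 = 4675.68 kg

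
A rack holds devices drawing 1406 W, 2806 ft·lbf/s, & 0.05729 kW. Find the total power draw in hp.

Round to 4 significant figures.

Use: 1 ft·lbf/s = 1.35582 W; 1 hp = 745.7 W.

7.064 hp

1406 W (already W)
2806 ft·lbf/s × 1.35582 = 3804.43 W
0.05729 kW × 1000 = 57.29 W
Sum: 1406 + 3804.43 + 57.29 = 5267.72 W
In hp: 5267.72 / 745.7 = 7.06413 hp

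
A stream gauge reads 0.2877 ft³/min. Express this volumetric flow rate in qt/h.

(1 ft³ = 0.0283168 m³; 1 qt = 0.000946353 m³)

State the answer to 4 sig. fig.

0.2877 ft³/min × 0.0283168 m³/ft³ ÷ 60 s/min = 1.35779×10⁻⁴ m³/s
1.35779×10⁻⁴ m³/s ÷ 0.000946353 m³/qt × 3600 s/h = 516.514 qt/h

516.5 qt/h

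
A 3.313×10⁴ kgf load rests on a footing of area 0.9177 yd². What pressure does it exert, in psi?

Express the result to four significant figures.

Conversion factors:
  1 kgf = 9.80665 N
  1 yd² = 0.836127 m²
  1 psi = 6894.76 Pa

61.41 psi

3.313×10⁴ kgf × 9.80665 = 324894 N
0.9177 yd² × 0.836127 = 0.767314 m²
P = F / A = 324894 N / 0.767314 m² = 423417 Pa
423417 Pa ÷ (6894.76 Pa/psi) = 61.4114 psi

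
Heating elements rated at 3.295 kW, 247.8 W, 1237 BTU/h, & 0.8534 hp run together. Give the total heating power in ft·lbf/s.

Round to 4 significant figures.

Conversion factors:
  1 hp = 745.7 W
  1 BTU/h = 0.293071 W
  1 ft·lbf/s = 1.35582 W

3350 ft·lbf/s

3.295 kW × 1000 → 3295 W
247.8 W (already W)
1237 BTU/h × 0.293071 → 362.529 W
0.8534 hp × 745.7 → 636.38 W
Combined: 3295 + 247.8 + 362.529 + 636.38 = 4541.71 W
In ft·lbf/s: 4541.71 / 1.35582 = 3349.79 ft·lbf/s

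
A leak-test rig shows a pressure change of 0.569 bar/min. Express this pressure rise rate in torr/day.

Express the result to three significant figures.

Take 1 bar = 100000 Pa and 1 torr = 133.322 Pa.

6.15×10⁵ torr/day

0.569 bar/min × 100000 Pa/bar ÷ 60 s/min = 948.333 Pa/s
948.333 Pa/s ÷ 133.322 Pa/torr × 86400 s/day = 614572 torr/day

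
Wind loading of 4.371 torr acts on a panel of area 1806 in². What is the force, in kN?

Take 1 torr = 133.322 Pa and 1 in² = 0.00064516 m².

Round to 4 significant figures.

4.371 torr × 133.322 → 582.75 Pa
1806 in² × 0.00064516 → 1.16516 m²
F = P × A = 582.75 Pa × 1.16516 m² = 678.997 N
678.997 N ÷ (1000 N/kN) = 0.678997 kN

0.6790 kN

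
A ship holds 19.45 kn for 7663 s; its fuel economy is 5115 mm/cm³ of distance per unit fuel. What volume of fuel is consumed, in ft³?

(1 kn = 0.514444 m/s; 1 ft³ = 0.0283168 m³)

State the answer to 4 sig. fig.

0.5294 ft³

19.45 kn → 10.0059 m/s
d = v × t = 10.0059 × 7663 = 76675.2 m
5115 mm/cm³ → 5.115×10⁶ m/m³
V = d / (distance per unit fuel) = 76675.2 / 5.115×10⁶ = 0.0149903 m³
In ft³: 0.0149903 / 0.0283168 = 0.529378 ft³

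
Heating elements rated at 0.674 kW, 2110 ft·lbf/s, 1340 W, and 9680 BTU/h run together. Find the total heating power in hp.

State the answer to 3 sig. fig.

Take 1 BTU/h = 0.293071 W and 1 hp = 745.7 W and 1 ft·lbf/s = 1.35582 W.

10.3 hp

0.674 kW × 1000 = 674 W
2110 ft·lbf/s × 1.35582 = 2860.78 W
1340 W (already W)
9680 BTU/h × 0.293071 = 2836.93 W
Sum: 674 + 2860.78 + 1340 + 2836.93 = 7711.71 W
In hp: 7711.71 / 745.7 = 10.3416 hp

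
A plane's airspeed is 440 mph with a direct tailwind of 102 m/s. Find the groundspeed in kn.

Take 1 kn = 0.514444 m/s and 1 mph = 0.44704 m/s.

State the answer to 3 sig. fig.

581 kn

440 mph × 0.44704 → 196.698 m/s
102 m/s (already m/s)
Combined: 196.698 + 102 = 298.698 m/s
In kn: 298.698 / 0.514444 = 580.623 kn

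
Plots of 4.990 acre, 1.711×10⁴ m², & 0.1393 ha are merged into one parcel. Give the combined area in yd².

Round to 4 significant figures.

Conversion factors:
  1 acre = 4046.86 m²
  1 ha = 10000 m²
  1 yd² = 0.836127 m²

4.628×10⁴ yd²

4.990 acre × 4046.86 = 20193.8 m²
1.711×10⁴ m² (already m²)
0.1393 ha × 10000 = 1393 m²
Combined: 20193.8 + 17110 + 1393 = 38696.8 m²
In yd²: 38696.8 / 0.836127 = 46281 yd²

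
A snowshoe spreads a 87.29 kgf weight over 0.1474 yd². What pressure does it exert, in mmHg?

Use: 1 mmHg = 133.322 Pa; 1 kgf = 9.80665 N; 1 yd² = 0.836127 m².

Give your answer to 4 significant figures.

87.29 kgf × 9.80665 = 856.022 N
0.1474 yd² × 0.836127 = 0.123245 m²
P = F / A = 856.022 N / 0.123245 m² = 6945.69 Pa
6945.69 Pa ÷ (133.322 Pa/mmHg) = 52.0971 mmHg

52.10 mmHg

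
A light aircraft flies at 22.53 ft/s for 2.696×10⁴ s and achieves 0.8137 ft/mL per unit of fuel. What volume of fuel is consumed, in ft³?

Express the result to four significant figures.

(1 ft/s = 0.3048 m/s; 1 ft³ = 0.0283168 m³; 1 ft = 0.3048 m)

22.53 ft/s → 6.86714 m/s
d = v × t = 6.86714 × 26960 = 185138 m
0.8137 ft/mL → 248016 m/m³
V = d / (distance per unit fuel) = 185138 / 248016 = 0.746476 m³
In ft³: 0.746476 / 0.0283168 = 26.3616 ft³

26.36 ft³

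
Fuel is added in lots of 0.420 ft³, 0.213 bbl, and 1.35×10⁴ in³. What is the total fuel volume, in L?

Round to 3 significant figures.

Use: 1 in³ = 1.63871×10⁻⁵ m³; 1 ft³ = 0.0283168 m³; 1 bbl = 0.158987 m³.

267 L

0.420 ft³ × 0.0283168 = 0.0118931 m³
0.213 bbl × 0.158987 = 0.0338642 m³
1.35×10⁴ in³ × 1.63871×10⁻⁵ = 0.221226 m³
Combined: 0.0118931 + 0.0338642 + 0.221226 = 0.266983 m³
In L: 0.266983 / 0.001 = 266.983 L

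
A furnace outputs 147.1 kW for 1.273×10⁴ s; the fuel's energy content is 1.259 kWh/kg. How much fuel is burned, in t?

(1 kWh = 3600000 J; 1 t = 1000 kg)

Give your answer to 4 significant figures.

147.1 kW → 147100 W
E = P × t = 147100 × 12730 = 1.87258×10⁹ J
1.259 kWh/kg → 4.5324×10⁶ J/kg
m = E / e_s = 1.87258×10⁹ / 4.5324×10⁶ = 413.154 kg
In t: 413.154 / 1000 = 0.413154 t

0.4132 t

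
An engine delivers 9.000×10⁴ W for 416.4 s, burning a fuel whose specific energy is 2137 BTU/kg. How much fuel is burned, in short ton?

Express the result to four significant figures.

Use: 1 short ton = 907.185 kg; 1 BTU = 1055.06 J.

0.01832 short ton

E = P × t = 90000 × 416.4 = 3.7476×10⁷ J
2137 BTU/kg → 2.25466×10⁶ J/kg
m = E / e_s = 3.7476×10⁷ / 2.25466×10⁶ = 16.6216 kg
In short ton: 16.6216 / 907.185 = 0.0183222 short ton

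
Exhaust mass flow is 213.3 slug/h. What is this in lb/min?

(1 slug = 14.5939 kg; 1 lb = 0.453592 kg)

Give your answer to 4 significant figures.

114.4 lb/min

213.3 slug/h × 14.5939 kg/slug ÷ 3600 s/h = 0.864689 kg/s
0.864689 kg/s ÷ 0.453592 kg/lb × 60 s/min = 114.379 lb/min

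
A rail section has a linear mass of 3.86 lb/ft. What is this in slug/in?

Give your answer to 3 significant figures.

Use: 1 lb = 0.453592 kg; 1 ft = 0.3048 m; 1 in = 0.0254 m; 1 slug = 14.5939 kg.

3.86 lb/ft × 0.453592 kg/lb ÷ 0.3048 m/ft = 5.74431 kg/m
5.74431 kg/m ÷ 14.5939 kg/slug × 0.0254 m/in = 0.0099977 slug/in

0.0100 slug/in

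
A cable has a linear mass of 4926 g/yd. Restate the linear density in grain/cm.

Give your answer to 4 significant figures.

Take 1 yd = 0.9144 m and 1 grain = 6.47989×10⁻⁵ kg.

4926 g/yd × 0.001 kg/g ÷ 0.9144 m/yd = 5.38714 kg/m
5.38714 kg/m ÷ 6.47989×10⁻⁵ kg/grain × 0.01 m/cm = 831.363 grain/cm

831.4 grain/cm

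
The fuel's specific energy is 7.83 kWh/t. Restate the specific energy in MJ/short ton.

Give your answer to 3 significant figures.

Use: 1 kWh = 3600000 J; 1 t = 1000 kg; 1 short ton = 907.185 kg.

7.83 kWh/t × 3600000 J/kWh ÷ 1000 kg/t = 28188 J/kg
28188 J/kg ÷ 1000000 J/MJ × 907.185 kg/short ton = 25.5717 MJ/short ton

25.6 MJ/short ton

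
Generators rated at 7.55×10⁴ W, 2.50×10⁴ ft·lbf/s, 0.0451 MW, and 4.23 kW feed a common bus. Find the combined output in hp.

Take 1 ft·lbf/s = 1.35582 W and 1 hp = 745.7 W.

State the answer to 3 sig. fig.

7.55×10⁴ W (already W)
2.50×10⁴ ft·lbf/s × 1.35582 → 33895.5 W
0.0451 MW × 1000000 → 45100 W
4.23 kW × 1000 → 4230 W
Combined: 75500 + 33895.5 + 45100 + 4230 = 158726 W
In hp: 158726 / 745.7 = 212.855 hp

213 hp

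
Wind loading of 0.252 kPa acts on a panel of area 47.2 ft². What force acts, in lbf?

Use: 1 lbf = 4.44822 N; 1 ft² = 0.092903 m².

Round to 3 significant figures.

248 lbf

0.252 kPa × 1000 → 252 Pa
47.2 ft² × 0.092903 → 4.38502 m²
F = P × A = 252 Pa × 4.38502 m² = 1105.03 N
1105.03 N ÷ (4.44822 N/lbf) = 248.421 lbf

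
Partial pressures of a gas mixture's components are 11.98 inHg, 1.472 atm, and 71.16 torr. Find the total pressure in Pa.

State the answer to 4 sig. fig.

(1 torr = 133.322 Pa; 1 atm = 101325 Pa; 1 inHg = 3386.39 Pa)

1.992×10⁵ Pa

11.98 inHg × 3386.39 → 40569 Pa
1.472 atm × 101325 → 149150 Pa
71.16 torr × 133.322 → 9487.19 Pa
Combined: 40569 + 149150 + 9487.19 = 199206 Pa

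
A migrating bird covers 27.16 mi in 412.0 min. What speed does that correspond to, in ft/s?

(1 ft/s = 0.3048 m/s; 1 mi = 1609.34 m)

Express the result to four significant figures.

5.801 ft/s

27.16 mi × 1609.34 = 43709.7 m
412.0 min × 60 = 24720 s
v = d / t = 43709.7 m / 24720 s = 1.76819 m/s
1.76819 m/s ÷ (0.3048 m/s/ft/s) = 5.80115 ft/s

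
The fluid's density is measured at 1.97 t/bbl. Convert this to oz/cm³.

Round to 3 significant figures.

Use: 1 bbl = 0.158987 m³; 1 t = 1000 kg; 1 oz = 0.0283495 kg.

1.97 t/bbl × 1000 kg/t ÷ 0.158987 m³/bbl = 12391 kg/m³
12391 kg/m³ ÷ 0.0283495 kg/oz × 10⁻⁶ m³/cm³ = 0.43708 oz/cm³

0.437 oz/cm³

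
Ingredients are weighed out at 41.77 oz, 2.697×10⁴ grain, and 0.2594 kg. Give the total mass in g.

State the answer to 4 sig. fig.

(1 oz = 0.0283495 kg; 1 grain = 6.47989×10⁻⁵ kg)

41.77 oz × 0.0283495 = 1.18416 kg
2.697×10⁴ grain × 6.47989×10⁻⁵ = 1.74763 kg
0.2594 kg (already kg)
Sum: 1.18416 + 1.74763 + 0.2594 = 3.19119 kg
In g: 3.19119 / 0.001 = 3191.19 g

3191 g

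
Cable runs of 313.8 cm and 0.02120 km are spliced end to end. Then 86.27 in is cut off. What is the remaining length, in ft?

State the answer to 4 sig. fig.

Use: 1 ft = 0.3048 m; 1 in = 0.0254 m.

72.66 ft

313.8 cm × 0.01 → 3.138 m
0.02120 km × 1000 → 21.2 m
86.27 in × 0.0254 → 2.19126 m
Result: 3.138 + 21.2 − 2.19126 = 22.1467 m
In ft: 22.1467 / 0.3048 = 72.6598 ft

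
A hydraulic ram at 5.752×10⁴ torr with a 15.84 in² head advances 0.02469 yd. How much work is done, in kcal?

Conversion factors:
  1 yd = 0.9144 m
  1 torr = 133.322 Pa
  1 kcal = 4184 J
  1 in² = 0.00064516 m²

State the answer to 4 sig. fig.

5.752×10⁴ torr → 7.66868×10⁶ Pa
15.84 in² → 0.0102193 m²
F = P × A = 7.66868×10⁶ × 0.0102193 = 78368.5 N
0.02469 yd → 0.0225765 m
W = F × d = 78368.5 × 0.0225765 = 1769.29 J
In kcal: 1769.29 / 4184 = 0.42287 kcal

0.4229 kcal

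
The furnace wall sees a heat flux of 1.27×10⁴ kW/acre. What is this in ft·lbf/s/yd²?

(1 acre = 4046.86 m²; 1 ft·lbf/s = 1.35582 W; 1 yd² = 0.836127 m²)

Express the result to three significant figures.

1940 ft·lbf/s/yd²

1.27×10⁴ kW/acre × 1000 W/kW ÷ 4046.86 m²/acre = 3138.24 W/m²
3138.24 W/m² ÷ 1.35582 W/ft·lbf/s × 0.836127 m²/yd² = 1935.34 ft·lbf/s/yd²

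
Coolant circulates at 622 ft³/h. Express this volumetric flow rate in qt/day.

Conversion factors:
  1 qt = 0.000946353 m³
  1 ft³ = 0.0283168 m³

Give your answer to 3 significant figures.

4.47×10⁵ qt/day

622 ft³/h × 0.0283168 m³/ft³ ÷ 3600 s/h = 0.00489251 m³/s
0.00489251 m³/s ÷ 0.000946353 m³/qt × 86400 s/day = 446676 qt/day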